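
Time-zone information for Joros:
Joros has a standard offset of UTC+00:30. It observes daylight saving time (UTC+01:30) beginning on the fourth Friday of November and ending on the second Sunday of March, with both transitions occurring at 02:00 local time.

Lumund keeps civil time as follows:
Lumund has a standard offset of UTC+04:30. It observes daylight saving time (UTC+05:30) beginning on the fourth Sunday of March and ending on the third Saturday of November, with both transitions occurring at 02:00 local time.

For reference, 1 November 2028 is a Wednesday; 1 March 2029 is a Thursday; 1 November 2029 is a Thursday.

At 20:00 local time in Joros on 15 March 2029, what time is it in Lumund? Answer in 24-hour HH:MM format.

00:00

1 November 2028 is a Wednesday, so the first Friday is November 3 and the fourth is November 24.
1 March 2029 is a Thursday, so the first Sunday is March 4 and the second is March 11.
15 March 2029 does not fall between 24 November 2028 and 11 March 2029, so daylight saving is not in effect and Joros is at UTC+00:30.
20:00 Joros − 0h30m = 19:30 UTC.
1 March 2029 is a Thursday, so the first Sunday is March 4 and the fourth is March 25.
1 November 2029 is a Thursday, so the first Saturday is November 3 and the third is November 17.
At the standard offset (UTC+04:30), 19:30 UTC + 4h30m = 00:00 Lumund standard time (rolling into the next day, 16 March 2029).
Daylight saving runs 25 March – 17 November; the standard-time date in Lumund, 16 March 2029, is outside that window, so Lumund is on standard time at UTC+04:30.
19:30 UTC + 4h30m = 00:00 Lumund (rolling into the next day, 16 March 2029).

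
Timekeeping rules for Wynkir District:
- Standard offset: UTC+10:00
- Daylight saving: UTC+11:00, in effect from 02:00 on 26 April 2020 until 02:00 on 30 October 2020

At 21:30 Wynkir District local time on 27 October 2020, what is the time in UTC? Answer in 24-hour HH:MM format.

27 October 2020 falls between 26 April and 30 October, so daylight saving is in effect and Wynkir District is at UTC+11:00.
21:30 local − 11h = 10:30 UTC.

10:30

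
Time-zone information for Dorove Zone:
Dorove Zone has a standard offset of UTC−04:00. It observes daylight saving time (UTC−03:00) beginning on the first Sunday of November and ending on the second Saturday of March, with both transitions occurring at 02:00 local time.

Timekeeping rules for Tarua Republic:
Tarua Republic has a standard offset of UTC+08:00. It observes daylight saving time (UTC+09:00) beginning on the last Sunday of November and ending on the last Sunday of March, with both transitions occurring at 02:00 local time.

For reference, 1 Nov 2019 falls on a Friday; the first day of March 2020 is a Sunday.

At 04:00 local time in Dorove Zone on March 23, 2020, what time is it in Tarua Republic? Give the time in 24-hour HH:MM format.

17:00

1 November 2019 is a Friday, so the first Sunday is November 3.
1 March 2020 is a Sunday, so the first Saturday is March 7 and the second is March 14.
Daylight saving runs 3 November 2019 – 14 March 2020; March 23, 2020 is outside that window, so Dorove Zone is on standard time at UTC−04:00.
04:00 Dorove Zone + 4h = 08:00 UTC.
1 November 2019 is a Friday, so Sundays fall on 3, 10, 17, 24; the last is November 24.
1 March 2020 is a Sunday, so Sundays fall on 1, 8, 15, 22, 29; the last is March 29.
At the standard offset (UTC+08:00), 08:00 UTC + 8h = 16:00 Tarua Republic standard time.
Daylight saving runs 24 November 2019 – 29 March 2020; the standard-time date in Tarua Republic, March 23, 2020, is inside that window, so Tarua Republic is at UTC+09:00.
08:00 UTC + 9h = 17:00 Tarua Republic.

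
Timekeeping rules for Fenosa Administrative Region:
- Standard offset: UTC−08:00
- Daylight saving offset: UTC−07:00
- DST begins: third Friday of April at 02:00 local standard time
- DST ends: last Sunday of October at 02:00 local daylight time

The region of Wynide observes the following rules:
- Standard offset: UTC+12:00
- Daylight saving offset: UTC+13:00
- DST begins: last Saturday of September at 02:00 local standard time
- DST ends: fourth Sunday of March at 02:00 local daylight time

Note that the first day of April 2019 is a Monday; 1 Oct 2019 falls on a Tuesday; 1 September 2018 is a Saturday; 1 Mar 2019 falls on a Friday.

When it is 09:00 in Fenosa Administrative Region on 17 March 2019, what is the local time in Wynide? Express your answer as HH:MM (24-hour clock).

1 April 2019 is a Monday, so the first Friday is April 5 and the third is April 19.
1 October 2019 is a Tuesday, so Sundays fall on 6, 13, 20, 27; the last is October 27.
17 March 2019 does not fall between 19 April and 27 October, so daylight saving is not in effect and Fenosa Administrative Region is at UTC−08:00.
09:00 Fenosa Administrative Region + 8h = 17:00 UTC.
1 September 2018 is a Saturday, so Saturdays fall on 1, 8, 15, 22, 29; the last is September 29.
1 March 2019 is a Friday, so the first Sunday is March 3 and the fourth is March 24.
At the standard offset (UTC+12:00), 17:00 UTC + 12h = 05:00 Wynide standard time (rolling into the next day, 18 March 2019).
The standard-time date in Wynide, 18 March 2019, lies within the daylight-saving period (29 September 2018 – 24 March 2019), so Wynide is on daylight time, UTC+13:00.
17:00 UTC + 13h = 06:00 Wynide (rolling into the next day, 18 March 2019).

06:00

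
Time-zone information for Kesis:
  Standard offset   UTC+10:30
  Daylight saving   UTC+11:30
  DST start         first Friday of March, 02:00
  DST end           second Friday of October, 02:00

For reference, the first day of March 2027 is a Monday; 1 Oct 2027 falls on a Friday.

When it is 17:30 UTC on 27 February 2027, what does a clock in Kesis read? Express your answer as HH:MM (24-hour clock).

04:00

1 March 2027 is a Monday, so the first Friday is March 5.
1 October 2027 is a Friday, so the first Friday is October 1 and the second is October 8.
At the standard offset (UTC+10:30), 17:30 UTC + 10h30m = 04:00 Kesis standard time (rolling into the next day, 28 February 2027).
Daylight saving runs 5 March – 8 October; the standard-time date in Kesis, 28 February 2027, is outside that window, so Kesis is on standard time at UTC+10:30.
17:30 UTC + 10h30m = 04:00 local (rolling into the next day, 28 February 2027).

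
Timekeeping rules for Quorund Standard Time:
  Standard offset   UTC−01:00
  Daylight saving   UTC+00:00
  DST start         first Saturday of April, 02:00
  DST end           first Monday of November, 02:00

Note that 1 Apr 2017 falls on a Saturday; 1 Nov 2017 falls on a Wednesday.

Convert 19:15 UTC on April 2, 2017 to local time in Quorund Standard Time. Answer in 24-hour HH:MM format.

1 April 2017 is a Saturday, so the first Saturday is April 1.
1 November 2017 is a Wednesday, so the first Monday is November 6.
At the standard offset (UTC−01:00), 19:15 UTC − 1h = 18:15 Quorund Standard Time standard time.
The standard-time date in Quorund Standard Time, April 2, 2017, falls between 1 April and 6 November, so daylight saving is in effect and Quorund Standard Time is at UTC+00:00.
19:15 UTC + 0h = 19:15 local.

19:15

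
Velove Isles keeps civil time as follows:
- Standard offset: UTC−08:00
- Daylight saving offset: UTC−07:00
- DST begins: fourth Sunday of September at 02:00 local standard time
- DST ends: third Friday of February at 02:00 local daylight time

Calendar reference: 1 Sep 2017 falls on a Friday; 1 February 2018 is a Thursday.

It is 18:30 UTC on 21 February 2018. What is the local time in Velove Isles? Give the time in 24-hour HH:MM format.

10:30

1 September 2017 is a Friday, so the first Sunday is September 3 and the fourth is September 24.
1 February 2018 is a Thursday, so the first Friday is February 2 and the third is February 16.
At the standard offset (UTC−08:00), 18:30 UTC − 8h = 10:30 Velove Isles standard time.
The standard-time date in Velove Isles, 21 February 2018, does not fall between 24 September 2017 and 16 February 2018, so daylight saving is not in effect and Velove Isles is at UTC−08:00.
18:30 UTC − 8h = 10:30 local.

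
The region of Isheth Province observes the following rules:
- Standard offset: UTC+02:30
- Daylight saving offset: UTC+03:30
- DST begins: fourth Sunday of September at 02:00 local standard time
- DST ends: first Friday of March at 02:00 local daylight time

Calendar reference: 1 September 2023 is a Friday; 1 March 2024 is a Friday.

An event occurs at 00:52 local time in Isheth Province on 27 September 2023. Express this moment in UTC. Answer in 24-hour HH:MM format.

21:22

1 September 2023 is a Friday, so the first Sunday is September 3 and the fourth is September 24.
1 March 2024 is a Friday, so the first Friday is March 1.
Daylight saving runs 24 September 2023 – 1 March 2024; 27 September 2023 is inside that window, so Isheth Province is at UTC+03:30.
00:52 local − 3h30m = 21:22 UTC (rolling into the previous day, 26 September 2023).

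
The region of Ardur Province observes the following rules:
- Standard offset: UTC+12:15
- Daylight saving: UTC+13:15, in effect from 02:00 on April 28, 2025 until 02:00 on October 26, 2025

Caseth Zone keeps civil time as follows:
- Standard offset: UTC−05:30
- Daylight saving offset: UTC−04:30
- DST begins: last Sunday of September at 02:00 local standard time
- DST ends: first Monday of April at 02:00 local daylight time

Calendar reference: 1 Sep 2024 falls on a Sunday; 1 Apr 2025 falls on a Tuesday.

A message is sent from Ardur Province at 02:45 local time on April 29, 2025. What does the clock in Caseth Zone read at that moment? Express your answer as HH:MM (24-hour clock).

April 29, 2025 falls between 28 April and 26 October, so daylight saving is in effect and Ardur Province is at UTC+13:15.
02:45 Ardur Province − 13h15m = 13:30 UTC (rolling into the previous day, 28 April 2025).
1 September 2024 is a Sunday, so Sundays fall on 1, 8, 15, 22, 29; the last is September 29.
1 April 2025 is a Tuesday, so the first Monday is April 7.
At the standard offset (UTC−05:30), 13:30 UTC − 5h30m = 08:00 Caseth Zone standard time.
The standard-time date in Caseth Zone, April 28, 2025, is outside the daylight-saving period (29 September 2024 – 7 April 2025), so Caseth Zone is on standard time, UTC−05:30.
13:30 UTC − 5h30m = 08:00 Caseth Zone.

08:00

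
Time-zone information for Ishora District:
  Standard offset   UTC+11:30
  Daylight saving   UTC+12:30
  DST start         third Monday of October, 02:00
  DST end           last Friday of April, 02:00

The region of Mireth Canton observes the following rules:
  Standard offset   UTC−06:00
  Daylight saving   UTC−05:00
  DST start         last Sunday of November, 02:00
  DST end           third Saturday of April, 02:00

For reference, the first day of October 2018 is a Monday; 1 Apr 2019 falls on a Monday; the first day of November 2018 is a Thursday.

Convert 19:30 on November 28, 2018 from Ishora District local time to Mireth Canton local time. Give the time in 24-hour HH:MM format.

1 October 2018 is a Monday, so the first Monday is October 1 and the third is October 15.
1 April 2019 is a Monday, so Fridays fall on 5, 12, 19, 26; the last is April 26.
November 28, 2018 lies within the daylight-saving period (15 October 2018 – 26 April 2019), so Ishora District is on daylight time, UTC+12:30.
19:30 Ishora District − 12h30m = 07:00 UTC.
1 November 2018 is a Thursday, so Sundays fall on 4, 11, 18, 25; the last is November 25.
1 April 2019 is a Monday, so the first Saturday is April 6 and the third is April 20.
At the standard offset (UTC−06:00), 07:00 UTC − 6h = 01:00 Mireth Canton standard time.
Daylight saving runs 25 November 2018 – 20 April 2019; the standard-time date in Mireth Canton, November 28, 2018, is inside that window, so Mireth Canton is at UTC−05:00.
07:00 UTC − 5h = 02:00 Mireth Canton.

02:00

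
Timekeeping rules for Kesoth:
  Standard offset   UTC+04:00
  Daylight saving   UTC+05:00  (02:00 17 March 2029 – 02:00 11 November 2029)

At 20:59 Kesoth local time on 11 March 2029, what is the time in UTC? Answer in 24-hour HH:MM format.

16:59

11 March 2029 does not fall between 17 March and 11 November, so daylight saving is not in effect and Kesoth is at UTC+04:00.
20:59 local − 4h = 16:59 UTC.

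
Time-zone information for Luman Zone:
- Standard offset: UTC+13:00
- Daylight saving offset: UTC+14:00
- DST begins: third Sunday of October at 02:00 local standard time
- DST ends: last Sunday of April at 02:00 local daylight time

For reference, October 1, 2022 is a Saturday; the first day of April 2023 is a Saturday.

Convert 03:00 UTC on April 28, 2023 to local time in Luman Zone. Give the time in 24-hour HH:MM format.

17:00

1 October 2022 is a Saturday, so the first Sunday is October 2 and the third is October 16.
1 April 2023 is a Saturday, so Sundays fall on 2, 9, 16, 23, 30; the last is April 30.
At the standard offset (UTC+13:00), 03:00 UTC + 13h = 16:00 Luman Zone standard time.
The standard-time date in Luman Zone, April 28, 2023, falls between 16 October 2022 and 30 April 2023, so daylight saving is in effect and Luman Zone is at UTC+14:00.
03:00 UTC + 14h = 17:00 local.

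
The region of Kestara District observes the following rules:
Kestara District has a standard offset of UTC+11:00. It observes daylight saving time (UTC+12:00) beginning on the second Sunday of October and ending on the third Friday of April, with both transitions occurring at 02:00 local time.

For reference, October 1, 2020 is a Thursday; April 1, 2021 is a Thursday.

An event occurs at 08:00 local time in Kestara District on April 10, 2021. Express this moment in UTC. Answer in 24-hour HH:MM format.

1 October 2020 is a Thursday, so the first Sunday is October 4 and the second is October 11.
1 April 2021 is a Thursday, so the first Friday is April 2 and the third is April 16.
April 10, 2021 lies within the daylight-saving period (11 October 2020 – 16 April 2021), so Kestara District is on daylight time, UTC+12:00.
08:00 local − 12h = 20:00 UTC (rolling into the previous day, 9 April 2021).

20:00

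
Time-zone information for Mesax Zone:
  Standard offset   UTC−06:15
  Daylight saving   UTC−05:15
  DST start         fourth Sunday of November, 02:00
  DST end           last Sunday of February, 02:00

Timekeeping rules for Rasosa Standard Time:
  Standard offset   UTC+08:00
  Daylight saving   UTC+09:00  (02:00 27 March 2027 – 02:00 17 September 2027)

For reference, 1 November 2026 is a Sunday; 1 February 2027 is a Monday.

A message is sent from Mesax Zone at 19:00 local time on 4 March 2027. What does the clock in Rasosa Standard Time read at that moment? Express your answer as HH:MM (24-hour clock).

09:15

1 November 2026 is a Sunday, so the first Sunday is November 1 and the fourth is November 22.
1 February 2027 is a Monday, so Sundays fall on 7, 14, 21, 28; the last is February 28.
4 March 2027 is outside the daylight-saving period (22 November 2026 – 28 February 2027), so Mesax Zone is on standard time, UTC−06:15.
19:00 Mesax Zone + 6h15m = 01:15 UTC (rolling into the next day, 5 March 2027).
At the standard offset (UTC+08:00), 01:15 UTC + 8h = 09:15 Rasosa Standard Time standard time.
The standard-time date in Rasosa Standard Time, 5 March 2027, does not fall between 27 March and 17 September, so daylight saving is not in effect and Rasosa Standard Time is at UTC+08:00.
01:15 UTC + 8h = 09:15 Rasosa Standard Time.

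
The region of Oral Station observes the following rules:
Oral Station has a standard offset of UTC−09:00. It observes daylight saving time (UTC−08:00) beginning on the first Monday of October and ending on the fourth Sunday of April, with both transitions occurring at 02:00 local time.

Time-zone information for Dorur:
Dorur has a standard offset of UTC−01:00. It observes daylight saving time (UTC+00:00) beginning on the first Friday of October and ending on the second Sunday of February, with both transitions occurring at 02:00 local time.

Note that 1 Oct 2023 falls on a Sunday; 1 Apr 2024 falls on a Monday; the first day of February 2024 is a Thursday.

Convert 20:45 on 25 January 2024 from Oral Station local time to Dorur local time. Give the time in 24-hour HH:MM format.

04:45

1 October 2023 is a Sunday, so the first Monday is October 2.
1 April 2024 is a Monday, so the first Sunday is April 7 and the fourth is April 28.
25 January 2024 lies within the daylight-saving period (2 October 2023 – 28 April 2024), so Oral Station is on daylight time, UTC−08:00.
20:45 Oral Station + 8h = 04:45 UTC (rolling into the next day, 26 January 2024).
1 October 2023 is a Sunday, so the first Friday is October 6.
1 February 2024 is a Thursday, so the first Sunday is February 4 and the second is February 11.
At the standard offset (UTC−01:00), 04:45 UTC − 1h = 03:45 Dorur standard time.
The standard-time date in Dorur, 26 January 2024, falls between 6 October 2023 and 11 February 2024, so daylight saving is in effect and Dorur is at UTC+00:00.
04:45 UTC + 0h = 04:45 Dorur.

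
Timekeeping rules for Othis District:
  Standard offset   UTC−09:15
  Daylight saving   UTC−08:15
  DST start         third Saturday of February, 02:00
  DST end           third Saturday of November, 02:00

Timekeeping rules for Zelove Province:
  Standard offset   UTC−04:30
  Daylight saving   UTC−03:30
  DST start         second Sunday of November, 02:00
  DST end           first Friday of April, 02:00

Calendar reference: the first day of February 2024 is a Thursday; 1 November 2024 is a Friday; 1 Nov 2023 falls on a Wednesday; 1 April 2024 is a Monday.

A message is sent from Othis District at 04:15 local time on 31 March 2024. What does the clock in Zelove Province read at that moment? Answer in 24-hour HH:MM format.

09:00

1 February 2024 is a Thursday, so the first Saturday is February 3 and the third is February 17.
1 November 2024 is a Friday, so the first Saturday is November 2 and the third is November 16.
31 March 2024 falls between 17 February and 16 November, so daylight saving is in effect and Othis District is at UTC−08:15.
04:15 Othis District + 8h15m = 12:30 UTC.
1 November 2023 is a Wednesday, so the first Sunday is November 5 and the second is November 12.
1 April 2024 is a Monday, so the first Friday is April 5.
At the standard offset (UTC−04:30), 12:30 UTC − 4h30m = 08:00 Zelove Province standard time.
Daylight saving runs 12 November 2023 – 5 April 2024; the standard-time date in Zelove Province, 31 March 2024, is inside that window, so Zelove Province is at UTC−03:30.
12:30 UTC − 3h30m = 09:00 Zelove Province.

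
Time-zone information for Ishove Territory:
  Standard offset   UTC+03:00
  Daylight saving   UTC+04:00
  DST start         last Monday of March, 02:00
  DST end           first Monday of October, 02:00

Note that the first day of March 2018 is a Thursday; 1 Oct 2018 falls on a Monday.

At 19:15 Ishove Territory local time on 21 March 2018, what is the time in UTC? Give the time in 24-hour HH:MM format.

16:15

1 March 2018 is a Thursday, so Mondays fall on 5, 12, 19, 26; the last is March 26.
1 October 2018 is a Monday, so the first Monday is October 1.
Daylight saving runs 26 March – 1 October; 21 March 2018 is outside that window, so Ishove Territory is on standard time at UTC+03:00.
19:15 local − 3h = 16:15 UTC.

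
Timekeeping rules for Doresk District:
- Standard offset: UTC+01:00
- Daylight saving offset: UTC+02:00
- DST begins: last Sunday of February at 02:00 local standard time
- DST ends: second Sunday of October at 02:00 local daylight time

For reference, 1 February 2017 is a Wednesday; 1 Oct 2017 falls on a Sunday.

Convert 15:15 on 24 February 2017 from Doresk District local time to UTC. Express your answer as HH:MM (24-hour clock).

1 February 2017 is a Wednesday, so Sundays fall on 5, 12, 19, 26; the last is February 26.
1 October 2017 is a Sunday, so the first Sunday is October 1 and the second is October 8.
24 February 2017 does not fall between 26 February and 8 October, so daylight saving is not in effect and Doresk District is at UTC+01:00.
15:15 local − 1h = 14:15 UTC.

14:15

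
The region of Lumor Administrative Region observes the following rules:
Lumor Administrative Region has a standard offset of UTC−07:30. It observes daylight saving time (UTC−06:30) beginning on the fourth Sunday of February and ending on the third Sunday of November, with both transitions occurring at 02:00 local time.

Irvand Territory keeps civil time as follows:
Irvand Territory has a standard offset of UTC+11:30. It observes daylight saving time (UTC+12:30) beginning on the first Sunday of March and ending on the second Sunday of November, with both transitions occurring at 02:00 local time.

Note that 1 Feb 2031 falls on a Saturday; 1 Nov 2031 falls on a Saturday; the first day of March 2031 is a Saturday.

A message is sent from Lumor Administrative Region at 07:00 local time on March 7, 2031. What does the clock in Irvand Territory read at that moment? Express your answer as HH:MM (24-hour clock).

02:00

1 February 2031 is a Saturday, so the first Sunday is February 2 and the fourth is February 23.
1 November 2031 is a Saturday, so the first Sunday is November 2 and the third is November 16.
Daylight saving runs 23 February – 16 November; March 7, 2031 is inside that window, so Lumor Administrative Region is at UTC−06:30.
07:00 Lumor Administrative Region + 6h30m = 13:30 UTC.
1 March 2031 is a Saturday, so the first Sunday is March 2.
1 November 2031 is a Saturday, so the first Sunday is November 2 and the second is November 9.
At the standard offset (UTC+11:30), 13:30 UTC + 11h30m = 01:00 Irvand Territory standard time (rolling into the next day, 8 March 2031).
The standard-time date in Irvand Territory, March 8, 2031, lies within the daylight-saving period (2 March – 9 November), so Irvand Territory is on daylight time, UTC+12:30.
13:30 UTC + 12h30m = 02:00 Irvand Territory (rolling into the next day, 8 March 2031).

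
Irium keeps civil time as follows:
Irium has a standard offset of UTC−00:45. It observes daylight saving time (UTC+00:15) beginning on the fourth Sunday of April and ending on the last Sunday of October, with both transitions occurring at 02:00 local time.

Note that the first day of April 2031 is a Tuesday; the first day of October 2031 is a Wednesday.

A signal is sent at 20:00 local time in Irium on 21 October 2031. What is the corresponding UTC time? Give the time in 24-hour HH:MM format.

19:45

1 April 2031 is a Tuesday, so the first Sunday is April 6 and the fourth is April 27.
1 October 2031 is a Wednesday, so Sundays fall on 5, 12, 19, 26; the last is October 26.
21 October 2031 falls between 27 April and 26 October, so daylight saving is in effect and Irium is at UTC+00:15.
20:00 local − 0h15m = 19:45 UTC.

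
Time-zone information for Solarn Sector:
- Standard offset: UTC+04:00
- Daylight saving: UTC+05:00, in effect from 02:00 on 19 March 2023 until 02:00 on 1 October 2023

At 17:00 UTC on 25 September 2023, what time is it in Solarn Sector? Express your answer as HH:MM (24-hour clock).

At the standard offset (UTC+04:00), 17:00 UTC + 4h = 21:00 Solarn Sector standard time.
Daylight saving runs 19 March – 1 October; the standard-time date in Solarn Sector, 25 September 2023, is inside that window, so Solarn Sector is at UTC+05:00.
17:00 UTC + 5h = 22:00 local.

22:00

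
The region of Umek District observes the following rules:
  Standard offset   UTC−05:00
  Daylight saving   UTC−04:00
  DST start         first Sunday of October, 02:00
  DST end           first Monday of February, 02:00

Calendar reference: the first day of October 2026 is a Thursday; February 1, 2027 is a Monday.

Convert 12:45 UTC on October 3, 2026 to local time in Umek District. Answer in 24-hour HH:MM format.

1 October 2026 is a Thursday, so the first Sunday is October 4.
1 February 2027 is a Monday, so the first Monday is February 1.
At the standard offset (UTC−05:00), 12:45 UTC − 5h = 07:45 Umek District standard time.
Daylight saving runs 4 October 2026 – 1 February 2027; the standard-time date in Umek District, October 3, 2026, is outside that window, so Umek District is on standard time at UTC−05:00.
12:45 UTC − 5h = 07:45 local.

07:45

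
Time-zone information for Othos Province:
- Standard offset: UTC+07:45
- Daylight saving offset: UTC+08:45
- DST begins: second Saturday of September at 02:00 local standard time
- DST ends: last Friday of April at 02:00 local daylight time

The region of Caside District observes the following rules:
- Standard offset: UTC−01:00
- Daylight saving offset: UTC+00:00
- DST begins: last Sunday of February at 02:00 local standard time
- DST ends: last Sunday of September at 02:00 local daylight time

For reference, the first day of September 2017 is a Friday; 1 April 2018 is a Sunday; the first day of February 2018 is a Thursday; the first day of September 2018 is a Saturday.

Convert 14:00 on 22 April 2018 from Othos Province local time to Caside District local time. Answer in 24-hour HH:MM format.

05:15

1 September 2017 is a Friday, so the first Saturday is September 2 and the second is September 9.
1 April 2018 is a Sunday, so Fridays fall on 6, 13, 20, 27; the last is April 27.
22 April 2018 lies within the daylight-saving period (9 September 2017 – 27 April 2018), so Othos Province is on daylight time, UTC+08:45.
14:00 Othos Province − 8h45m = 05:15 UTC.
1 February 2018 is a Thursday, so Sundays fall on 4, 11, 18, 25; the last is February 25.
1 September 2018 is a Saturday, so Sundays fall on 2, 9, 16, 23, 30; the last is September 30.
At the standard offset (UTC−01:00), 05:15 UTC − 1h = 04:15 Caside District standard time.
The standard-time date in Caside District, 22 April 2018, lies within the daylight-saving period (25 February – 30 September), so Caside District is on daylight time, UTC+00:00.
05:15 UTC + 0h = 05:15 Caside District.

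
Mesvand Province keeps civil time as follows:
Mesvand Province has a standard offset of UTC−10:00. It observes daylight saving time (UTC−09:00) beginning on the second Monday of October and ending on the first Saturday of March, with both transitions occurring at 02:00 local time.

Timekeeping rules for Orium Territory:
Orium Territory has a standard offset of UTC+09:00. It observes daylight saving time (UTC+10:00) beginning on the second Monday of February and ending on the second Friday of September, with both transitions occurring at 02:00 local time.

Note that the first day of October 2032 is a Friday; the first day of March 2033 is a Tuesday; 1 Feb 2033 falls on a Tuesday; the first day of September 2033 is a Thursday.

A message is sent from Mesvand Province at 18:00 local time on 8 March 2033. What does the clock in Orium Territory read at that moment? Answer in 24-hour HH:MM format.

14:00

1 October 2032 is a Friday, so the first Monday is October 4 and the second is October 11.
1 March 2033 is a Tuesday, so the first Saturday is March 5.
8 March 2033 is outside the daylight-saving period (11 October 2032 – 5 March 2033), so Mesvand Province is on standard time, UTC−10:00.
18:00 Mesvand Province + 10h = 04:00 UTC (rolling into the next day, 9 March 2033).
1 February 2033 is a Tuesday, so the first Monday is February 7 and the second is February 14.
1 September 2033 is a Thursday, so the first Friday is September 2 and the second is September 9.
At the standard offset (UTC+09:00), 04:00 UTC + 9h = 13:00 Orium Territory standard time.
Daylight saving runs 14 February – 9 September; the standard-time date in Orium Territory, 9 March 2033, is inside that window, so Orium Territory is at UTC+10:00.
04:00 UTC + 10h = 14:00 Orium Territory.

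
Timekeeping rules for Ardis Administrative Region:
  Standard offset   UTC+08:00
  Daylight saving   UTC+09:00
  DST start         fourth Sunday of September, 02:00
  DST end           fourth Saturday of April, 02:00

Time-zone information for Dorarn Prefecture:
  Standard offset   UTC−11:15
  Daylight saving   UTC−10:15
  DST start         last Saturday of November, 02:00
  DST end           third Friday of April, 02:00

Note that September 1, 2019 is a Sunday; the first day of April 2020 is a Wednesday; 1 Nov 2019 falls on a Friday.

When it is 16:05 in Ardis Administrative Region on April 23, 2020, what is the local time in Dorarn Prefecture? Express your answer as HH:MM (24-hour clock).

1 September 2019 is a Sunday, so the first Sunday is September 1 and the fourth is September 22.
1 April 2020 is a Wednesday, so the first Saturday is April 4 and the fourth is April 25.
April 23, 2020 lies within the daylight-saving period (22 September 2019 – 25 April 2020), so Ardis Administrative Region is on daylight time, UTC+09:00.
16:05 Ardis Administrative Region − 9h = 07:05 UTC.
1 November 2019 is a Friday, so Saturdays fall on 2, 9, 16, 23, 30; the last is November 30.
1 April 2020 is a Wednesday, so the first Friday is April 3 and the third is April 17.
At the standard offset (UTC−11:15), 07:05 UTC − 11h15m = 19:50 Dorarn Prefecture standard time (rolling into the previous day, 22 April 2020).
The standard-time date in Dorarn Prefecture, April 22, 2020, is outside the daylight-saving period (30 November 2019 – 17 April 2020), so Dorarn Prefecture is on standard time, UTC−11:15.
07:05 UTC − 11h15m = 19:50 Dorarn Prefecture (rolling into the previous day, 22 April 2020).

19:50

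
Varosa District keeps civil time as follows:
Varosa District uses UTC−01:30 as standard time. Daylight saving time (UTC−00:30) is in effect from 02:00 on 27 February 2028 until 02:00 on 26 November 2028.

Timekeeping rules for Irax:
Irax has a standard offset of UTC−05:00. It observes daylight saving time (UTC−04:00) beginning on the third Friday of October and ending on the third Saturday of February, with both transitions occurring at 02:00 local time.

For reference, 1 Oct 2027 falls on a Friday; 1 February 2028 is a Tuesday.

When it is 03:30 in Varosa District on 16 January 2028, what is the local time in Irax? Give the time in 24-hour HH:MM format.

16 January 2028 does not fall between 27 February and 26 November, so daylight saving is not in effect and Varosa District is at UTC−01:30.
03:30 Varosa District + 1h30m = 05:00 UTC.
1 October 2027 is a Friday, so the first Friday is October 1 and the third is October 15.
1 February 2028 is a Tuesday, so the first Saturday is February 5 and the third is February 19.
At the standard offset (UTC−05:00), 05:00 UTC − 5h = 00:00 Irax standard time.
The standard-time date in Irax, 16 January 2028, falls between 15 October 2027 and 19 February 2028, so daylight saving is in effect and Irax is at UTC−04:00.
05:00 UTC − 4h = 01:00 Irax.

01:00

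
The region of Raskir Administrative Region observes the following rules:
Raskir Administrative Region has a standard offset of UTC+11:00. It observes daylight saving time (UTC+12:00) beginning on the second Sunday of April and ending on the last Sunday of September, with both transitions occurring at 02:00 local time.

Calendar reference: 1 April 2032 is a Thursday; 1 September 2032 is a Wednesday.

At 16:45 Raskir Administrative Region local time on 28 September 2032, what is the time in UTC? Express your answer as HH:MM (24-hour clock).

05:45

1 April 2032 is a Thursday, so the first Sunday is April 4 and the second is April 11.
1 September 2032 is a Wednesday, so Sundays fall on 5, 12, 19, 26; the last is September 26.
28 September 2032 is outside the daylight-saving period (11 April – 26 September), so Raskir Administrative Region is on standard time, UTC+11:00.
16:45 local − 11h = 05:45 UTC.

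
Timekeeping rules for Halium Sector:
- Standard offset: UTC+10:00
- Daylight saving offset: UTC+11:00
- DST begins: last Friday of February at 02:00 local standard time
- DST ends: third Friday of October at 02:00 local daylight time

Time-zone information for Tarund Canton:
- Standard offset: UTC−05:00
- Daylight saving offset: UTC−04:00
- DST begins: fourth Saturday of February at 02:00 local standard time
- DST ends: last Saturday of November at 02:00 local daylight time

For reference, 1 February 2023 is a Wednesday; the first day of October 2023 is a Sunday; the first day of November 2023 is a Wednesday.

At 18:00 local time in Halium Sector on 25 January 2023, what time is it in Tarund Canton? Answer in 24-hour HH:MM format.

1 February 2023 is a Wednesday, so Fridays fall on 3, 10, 17, 24; the last is February 24.
1 October 2023 is a Sunday, so the first Friday is October 6 and the third is October 20.
25 January 2023 is outside the daylight-saving period (24 February – 20 October), so Halium Sector is on standard time, UTC+10:00.
18:00 Halium Sector − 10h = 08:00 UTC.
1 February 2023 is a Wednesday, so the first Saturday is February 4 and the fourth is February 25.
1 November 2023 is a Wednesday, so Saturdays fall on 4, 11, 18, 25; the last is November 25.
At the standard offset (UTC−05:00), 08:00 UTC − 5h = 03:00 Tarund Canton standard time.
Daylight saving runs 25 February – 25 November; the standard-time date in Tarund Canton, 25 January 2023, is outside that window, so Tarund Canton is on standard time at UTC−05:00.
08:00 UTC − 5h = 03:00 Tarund Canton.

03:00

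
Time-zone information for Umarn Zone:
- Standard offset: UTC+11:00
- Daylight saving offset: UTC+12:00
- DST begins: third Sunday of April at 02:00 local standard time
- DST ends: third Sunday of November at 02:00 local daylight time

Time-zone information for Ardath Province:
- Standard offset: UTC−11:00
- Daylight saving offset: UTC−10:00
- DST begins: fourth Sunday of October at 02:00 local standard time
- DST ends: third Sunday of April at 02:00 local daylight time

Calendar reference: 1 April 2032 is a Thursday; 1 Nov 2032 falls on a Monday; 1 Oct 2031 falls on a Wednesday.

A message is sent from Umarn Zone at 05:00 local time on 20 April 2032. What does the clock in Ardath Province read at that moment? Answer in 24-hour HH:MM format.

06:00

1 April 2032 is a Thursday, so the first Sunday is April 4 and the third is April 18.
1 November 2032 is a Monday, so the first Sunday is November 7 and the third is November 21.
20 April 2032 falls between 18 April and 21 November, so daylight saving is in effect and Umarn Zone is at UTC+12:00.
05:00 Umarn Zone − 12h = 17:00 UTC (rolling into the previous day, 19 April 2032).
1 October 2031 is a Wednesday, so the first Sunday is October 5 and the fourth is October 26.
1 April 2032 is a Thursday, so the first Sunday is April 4 and the third is April 18.
At the standard offset (UTC−11:00), 17:00 UTC − 11h = 06:00 Ardath Province standard time.
The standard-time date in Ardath Province, 19 April 2032, does not fall between 26 October 2031 and 18 April 2032, so daylight saving is not in effect and Ardath Province is at UTC−11:00.
17:00 UTC − 11h = 06:00 Ardath Province.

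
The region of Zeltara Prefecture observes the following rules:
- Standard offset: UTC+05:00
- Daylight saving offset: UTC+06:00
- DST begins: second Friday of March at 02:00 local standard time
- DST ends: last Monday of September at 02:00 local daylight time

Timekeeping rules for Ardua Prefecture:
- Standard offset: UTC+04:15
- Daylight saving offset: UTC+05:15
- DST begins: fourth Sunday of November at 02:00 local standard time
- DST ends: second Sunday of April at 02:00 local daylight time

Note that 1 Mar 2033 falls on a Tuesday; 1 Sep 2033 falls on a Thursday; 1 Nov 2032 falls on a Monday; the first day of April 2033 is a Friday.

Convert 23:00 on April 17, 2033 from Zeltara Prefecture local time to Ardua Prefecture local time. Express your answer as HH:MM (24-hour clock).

1 March 2033 is a Tuesday, so the first Friday is March 4 and the second is March 11.
1 September 2033 is a Thursday, so Mondays fall on 5, 12, 19, 26; the last is September 26.
Daylight saving runs 11 March – 26 September; April 17, 2033 is inside that window, so Zeltara Prefecture is at UTC+06:00.
23:00 Zeltara Prefecture − 6h = 17:00 UTC.
1 November 2032 is a Monday, so the first Sunday is November 7 and the fourth is November 28.
1 April 2033 is a Friday, so the first Sunday is April 3 and the second is April 10.
At the standard offset (UTC+04:15), 17:00 UTC + 4h15m = 21:15 Ardua Prefecture standard time.
The standard-time date in Ardua Prefecture, April 17, 2033, is outside the daylight-saving period (28 November 2032 – 10 April 2033), so Ardua Prefecture is on standard time, UTC+04:15.
17:00 UTC + 4h15m = 21:15 Ardua Prefecture.

21:15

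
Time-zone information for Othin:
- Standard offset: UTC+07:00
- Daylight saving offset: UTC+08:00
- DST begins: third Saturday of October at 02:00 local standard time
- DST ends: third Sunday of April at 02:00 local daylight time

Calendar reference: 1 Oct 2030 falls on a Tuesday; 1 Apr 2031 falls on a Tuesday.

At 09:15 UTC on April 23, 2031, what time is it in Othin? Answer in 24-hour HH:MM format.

1 October 2030 is a Tuesday, so the first Saturday is October 5 and the third is October 19.
1 April 2031 is a Tuesday, so the first Sunday is April 6 and the third is April 20.
At the standard offset (UTC+07:00), 09:15 UTC + 7h = 16:15 Othin standard time.
The standard-time date in Othin, April 23, 2031, is outside the daylight-saving period (19 October 2030 – 20 April 2031), so Othin is on standard time, UTC+07:00.
09:15 UTC + 7h = 16:15 local.

16:15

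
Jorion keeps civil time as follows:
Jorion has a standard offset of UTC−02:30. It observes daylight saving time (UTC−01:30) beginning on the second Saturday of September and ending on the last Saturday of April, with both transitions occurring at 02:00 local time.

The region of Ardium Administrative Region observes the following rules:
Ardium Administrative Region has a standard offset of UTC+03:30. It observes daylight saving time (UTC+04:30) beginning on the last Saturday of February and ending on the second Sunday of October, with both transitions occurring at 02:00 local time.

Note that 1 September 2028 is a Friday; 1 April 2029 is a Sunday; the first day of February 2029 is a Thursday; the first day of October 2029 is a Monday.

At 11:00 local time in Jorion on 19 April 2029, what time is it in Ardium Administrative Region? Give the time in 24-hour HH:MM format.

17:00

1 September 2028 is a Friday, so the first Saturday is September 2 and the second is September 9.
1 April 2029 is a Sunday, so Saturdays fall on 7, 14, 21, 28; the last is April 28.
19 April 2029 lies within the daylight-saving period (9 September 2028 – 28 April 2029), so Jorion is on daylight time, UTC−01:30.
11:00 Jorion + 1h30m = 12:30 UTC.
1 February 2029 is a Thursday, so Saturdays fall on 3, 10, 17, 24; the last is February 24.
1 October 2029 is a Monday, so the first Sunday is October 7 and the second is October 14.
At the standard offset (UTC+03:30), 12:30 UTC + 3h30m = 16:00 Ardium Administrative Region standard time.
Daylight saving runs 24 February – 14 October; the standard-time date in Ardium Administrative Region, 19 April 2029, is inside that window, so Ardium Administrative Region is at UTC+04:30.
12:30 UTC + 4h30m = 17:00 Ardium Administrative Region.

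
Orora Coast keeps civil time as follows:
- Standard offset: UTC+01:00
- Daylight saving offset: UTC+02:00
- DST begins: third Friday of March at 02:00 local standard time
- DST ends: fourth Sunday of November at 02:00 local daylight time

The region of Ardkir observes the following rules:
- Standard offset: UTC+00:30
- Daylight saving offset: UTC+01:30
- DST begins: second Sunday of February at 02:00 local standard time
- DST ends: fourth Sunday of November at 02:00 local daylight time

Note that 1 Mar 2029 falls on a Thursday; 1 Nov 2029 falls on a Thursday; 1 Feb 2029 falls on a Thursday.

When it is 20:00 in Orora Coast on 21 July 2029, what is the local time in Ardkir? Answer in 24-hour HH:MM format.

1 March 2029 is a Thursday, so the first Friday is March 2 and the third is March 16.
1 November 2029 is a Thursday, so the first Sunday is November 4 and the fourth is November 25.
21 July 2029 falls between 16 March and 25 November, so daylight saving is in effect and Orora Coast is at UTC+02:00.
20:00 Orora Coast − 2h = 18:00 UTC.
1 February 2029 is a Thursday, so the first Sunday is February 4 and the second is February 11.
1 November 2029 is a Thursday, so the first Sunday is November 4 and the fourth is November 25.
At the standard offset (UTC+00:30), 18:00 UTC + 0h30m = 18:30 Ardkir standard time.
The standard-time date in Ardkir, 21 July 2029, falls between 11 February and 25 November, so daylight saving is in effect and Ardkir is at UTC+01:30.
18:00 UTC + 1h30m = 19:30 Ardkir.

19:30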